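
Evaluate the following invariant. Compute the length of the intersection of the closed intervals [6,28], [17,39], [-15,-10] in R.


Intersection = [max(a_i), min(b_i)] = [17, -10].
Since 17 > -10, the intersection is empty.
Length = 0

0


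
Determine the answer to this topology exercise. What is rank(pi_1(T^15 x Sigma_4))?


pi_1(A x B) = pi_1(A) x pi_1(B); rank of abelianization = b_1.
b_1(T^15) = 15, b_1(Sigma_4) = 2*4 = 8.
b_1(product) = 15 + 8 = 23

23


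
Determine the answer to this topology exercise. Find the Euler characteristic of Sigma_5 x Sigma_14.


chi(Sigma_5) = 2 - 2*5 = -8
chi(Sigma_14) = 2 - 2*14 = -26
chi(product) = (-8) * (-26) = 208

208


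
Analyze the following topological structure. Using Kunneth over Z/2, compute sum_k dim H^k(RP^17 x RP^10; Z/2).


dim H^*(RP^n; Z/2) = n+1 (one Z/2 in each degree 0..n).
Total Betti number is multiplicative.
Total = (17+1) * (10+1) = 18 * 11 = 198

198


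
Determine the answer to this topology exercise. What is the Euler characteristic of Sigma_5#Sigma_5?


chi(Sigma_5) = 2 - 2*5 = -8
chi(Sigma_5) = 2 - 2*5 = -8
For surfaces: chi(A#B) = chi(A) + chi(B) - 2.
chi = -8 + -8 - 2 = -18

-18


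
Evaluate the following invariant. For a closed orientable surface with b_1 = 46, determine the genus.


For a closed orientable surface: b_1 = 2g.
46 = 2g
g = 46 / 2 = 23

23


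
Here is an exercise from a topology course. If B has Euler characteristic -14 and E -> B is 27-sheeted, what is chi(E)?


For a finite covering: chi(E) = (number of sheets) * chi(B).
chi(E) = 27 * (-14) = -378

-378


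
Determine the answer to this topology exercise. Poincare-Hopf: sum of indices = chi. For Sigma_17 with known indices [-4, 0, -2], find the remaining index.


Poincare-Hopf: sum of indices = chi(M).
chi(Sigma_17) = 2 - 2*17 = -32.
Sum of known indices = -6.
x = chi - (sum known) = -32 - (-6) = -26

-26


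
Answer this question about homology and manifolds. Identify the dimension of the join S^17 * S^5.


Join of spheres: S^m * S^n = S^{m+n+1}.
dim = 17 + 5 + 1 = 23

23


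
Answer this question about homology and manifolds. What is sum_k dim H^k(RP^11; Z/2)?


H^k(RP^11; Z/2) = Z/2 for each 0 <= k <= 11.
Total dimension = 11 + 1 = 12

12


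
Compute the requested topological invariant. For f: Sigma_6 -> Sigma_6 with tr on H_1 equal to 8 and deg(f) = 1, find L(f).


L(f) = tr(f_0*) - tr(f_1*) + tr(f_2*).
= 1 - (8) + (1)
= -6

-6


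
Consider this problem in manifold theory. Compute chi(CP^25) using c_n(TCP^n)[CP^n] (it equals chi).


For any closed oriented manifold, <e(TM),[M]> = chi(M).
chi(CP^25) = 25+1 = 26

26


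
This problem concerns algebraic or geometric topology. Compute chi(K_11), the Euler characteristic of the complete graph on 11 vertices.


K_11: V = 11, E = C(11,2) = 55.
chi = V - E = 11 - 55 = -44

-44


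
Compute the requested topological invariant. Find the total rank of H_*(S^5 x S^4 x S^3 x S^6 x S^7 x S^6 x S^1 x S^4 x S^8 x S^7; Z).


Total Betti number is multiplicative under products.
Each S^d (d>=1) has total Betti number 2.
There are 10 sphere factors.
Total = 2^10 = 1024

1024


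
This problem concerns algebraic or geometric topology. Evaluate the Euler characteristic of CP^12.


CP^12 has one cell in each even dimension 0, 2, ..., 2*12 (12+1 cells total).
All cells are even-dimensional, so chi = number of cells.
chi = 12 + 1 = 13

13


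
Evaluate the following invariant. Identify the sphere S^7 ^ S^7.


S^m ^ S^n = S^{m+n}.
k = 7 + 7 = 14

14


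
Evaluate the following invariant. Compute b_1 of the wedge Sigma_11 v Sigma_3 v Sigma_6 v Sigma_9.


For a wedge X v Y: reduced H_k(X v Y) = H_k(X) + H_k(Y).
Each Sigma_g contributes b_1 = 2g.
b_1 = 22 + 6 + 12 + 18 = 58

58


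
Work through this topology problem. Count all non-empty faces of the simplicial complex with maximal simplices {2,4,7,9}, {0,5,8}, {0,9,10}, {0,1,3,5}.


Each maximal simplex on m vertices has 2^m - 1 nonempty faces.
Take the union (dedupe shared faces).
Total distinct faces = 39

39


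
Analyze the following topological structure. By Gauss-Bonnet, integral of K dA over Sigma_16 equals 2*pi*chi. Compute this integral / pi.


Gauss-Bonnet: integral K dA = 2*pi*chi(M).
chi(Sigma_16) = 2 - 2*16 = -30.
(integral K dA)/pi = 2*chi = 2*(-30) = -60

-60


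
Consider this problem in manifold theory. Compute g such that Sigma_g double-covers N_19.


chi(N_19) = 2 - 19 = -17.
Double cover: chi(Sigma_g) = 2 * chi(N_19) = 2*(-17) = -34.
2 - 2g = -34, so g = (2 - (-34))/2 = 36/2 = 18

18


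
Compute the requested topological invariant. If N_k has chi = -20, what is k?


chi = 2 - k for closed non-orientable surfaces with k crosscaps.
-20 = 2 - k
k = 2 - (-20) = 22

22


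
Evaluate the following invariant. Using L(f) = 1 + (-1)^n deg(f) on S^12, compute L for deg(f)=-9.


On S^12: L(f) = tr(f_0*) + (-1)^12 tr(f_12*) = 1 + (-1)^12 * deg(f).
L(f) = 1 + (-1)^12 * -9 = 1 + -9 = -8

-8


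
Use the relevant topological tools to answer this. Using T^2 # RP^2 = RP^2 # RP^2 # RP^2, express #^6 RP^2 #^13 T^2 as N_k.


Since a >= 1, the sum is non-orientable; each T^2 can be replaced by RP^2 # RP^2 (since T^2#RP^2 = 3RP^2).
Total crosscaps k = 6 + 2*13 = 32.
Check via chi: chi = 6*1 + 13*0 - (6+13-1)*2 = -30 = 2 - k = -30. Consistent.

32


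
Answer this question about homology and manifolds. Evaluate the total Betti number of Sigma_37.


For Sigma_37: b_0 = 1, b_1 = 2g = 74, b_2 = 1.
Total = 1 + 74 + 1 = 76

76


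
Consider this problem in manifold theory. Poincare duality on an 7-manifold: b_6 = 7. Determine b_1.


Poincare duality for closed orientable n-manifolds: b_k = b_{n-k}.
Here n = 7, so b_1 = b_6 = 7

7


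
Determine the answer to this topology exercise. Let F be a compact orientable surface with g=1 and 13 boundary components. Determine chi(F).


For a compact orientable surface with genus g and b boundary components: chi = 2 - 2g - b.
chi = 2 - 2*1 - 13 = 2 - 2 - 13 = -13

-13


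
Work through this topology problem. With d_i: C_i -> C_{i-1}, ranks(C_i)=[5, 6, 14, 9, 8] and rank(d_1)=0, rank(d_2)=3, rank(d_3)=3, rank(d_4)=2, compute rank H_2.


rank H_k = rank(ker d_k) - rank(im d_{k+1}).
rank(ker d_2) = rank(C_2) - rank(d_2) = 14 - 3 = 11.
rank(im d_{2+1}) = 3.
rank H_2 = 11 - 3 = 8

8


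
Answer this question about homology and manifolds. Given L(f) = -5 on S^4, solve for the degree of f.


L(f) = 1 + (-1)^4 deg(f) on S^4.
-5 = 1 + (-1)^4 * deg(f)
(-1)^4 * deg(f) = -6
deg(f) = -6

-6


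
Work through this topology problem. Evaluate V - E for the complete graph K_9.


K_9: V = 9, E = C(9,2) = 36.
chi = V - E = 9 - 36 = -27

-27


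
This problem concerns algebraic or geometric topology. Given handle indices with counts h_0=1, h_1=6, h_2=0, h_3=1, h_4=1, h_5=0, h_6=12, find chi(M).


Handles of index k contribute (-1)^k to chi (same as CW cells).
chi = (1) + (-6) + (0) + (-1) + (1) + (0) + (12) = 7

7


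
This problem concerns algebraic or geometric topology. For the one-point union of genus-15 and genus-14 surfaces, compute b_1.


For a wedge: H_1(A v B) = H_1(A) + H_1(B).
b_1(Sigma_15) = 30, b_1(Sigma_14) = 28.
b_1 = 30 + 28 = 58

58


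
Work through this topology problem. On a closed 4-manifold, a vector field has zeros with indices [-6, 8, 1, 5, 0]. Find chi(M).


Poincare-Hopf: chi(M) = sum of indices of zeros.
chi = (-6) + (8) + (1) + (5) + (0) = 8

8


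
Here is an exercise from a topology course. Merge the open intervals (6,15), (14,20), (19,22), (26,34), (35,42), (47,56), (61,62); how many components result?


Sort and merge overlapping open intervals.
Merged: (6,22), (26,34), (35,42), (47,56), (61,62).
Number of components = 5

5


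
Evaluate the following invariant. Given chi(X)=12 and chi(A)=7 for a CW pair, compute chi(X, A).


Relative Euler characteristic: chi(X, A) = chi(X) - chi(A).
= 12 - (7) = 5

5


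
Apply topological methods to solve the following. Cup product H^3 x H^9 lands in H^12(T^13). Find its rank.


Cup product: H^p x H^q -> H^{p+q}; here p+q = 3+9 = 12.
rank H^k(T^n) = C(n,k).
C(13,12) = 13

13


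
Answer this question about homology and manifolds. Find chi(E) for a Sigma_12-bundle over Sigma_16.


For a fiber bundle F -> E -> B (with CW structure): chi(E) = chi(B) * chi(F).
chi(Sigma_16) = -30, chi(Sigma_12) = -22.
chi(E) = (-30) * (-22) = 660

660


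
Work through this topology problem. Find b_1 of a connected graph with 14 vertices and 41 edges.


For a connected graph: rank(pi_1) = b_1 = E - V + 1 = 1 - chi.
chi = V - E = 14 - 41 = -27.
rank = 1 - (-27) = 41 - 14 + 1 = 28

28


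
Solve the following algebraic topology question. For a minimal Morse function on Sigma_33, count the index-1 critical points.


A perfect Morse function has m_k = b_k.
For Sigma_33: b_0=1, b_1=2g=66, b_2=1.
Saddles m_1 = 2g = 66

66


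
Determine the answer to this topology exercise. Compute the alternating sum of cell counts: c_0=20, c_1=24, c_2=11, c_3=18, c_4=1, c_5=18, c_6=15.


chi = sum_k (-1)^k c_k.
= (-1)^0*20 + (-1)^1*24 + (-1)^2*11 + (-1)^3*18 + (-1)^4*1 + (-1)^5*18 + (-1)^6*15
= (20) + (-24) + (11) + (-18) + (1) + (-18) + (15)
= -13

-13


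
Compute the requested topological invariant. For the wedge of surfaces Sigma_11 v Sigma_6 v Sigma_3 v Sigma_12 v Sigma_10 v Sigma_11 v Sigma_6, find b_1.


For a wedge X v Y: reduced H_k(X v Y) = H_k(X) + H_k(Y).
Each Sigma_g contributes b_1 = 2g.
b_1 = 22 + 12 + 6 + 24 + 20 + 22 + 12 = 118

118


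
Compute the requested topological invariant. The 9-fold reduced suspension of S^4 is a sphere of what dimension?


Each suspension raises dimension by 1: Sigma S^n = S^{n+1}.
Sigma^9 S^4 = S^{4+9} = S^13

13


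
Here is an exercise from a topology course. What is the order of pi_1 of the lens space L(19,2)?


pi_1(L(p,q)) = Z/pZ for any q coprime to p.
|pi_1(L(19,2))| = 19

19


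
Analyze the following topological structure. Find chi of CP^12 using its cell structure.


CP^12 has one cell in each even dimension 0, 2, ..., 2*12 (12+1 cells total).
All cells are even-dimensional, so chi = number of cells.
chi = 12 + 1 = 13

13


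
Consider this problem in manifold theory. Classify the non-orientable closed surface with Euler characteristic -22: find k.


chi = 2 - k for closed non-orientable surfaces with k crosscaps.
-22 = 2 - k
k = 2 - (-22) = 24

24


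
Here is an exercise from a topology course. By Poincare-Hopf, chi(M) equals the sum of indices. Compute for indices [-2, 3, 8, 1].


Poincare-Hopf: chi(M) = sum of indices of zeros.
chi = (-2) + (3) + (8) + (1) = 10

10


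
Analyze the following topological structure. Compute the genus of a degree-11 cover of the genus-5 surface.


For an n-sheeted cover: chi(E) = n * chi(B).
chi(Sigma_5) = 2 - 2*5 = -8.
chi(E) = 11 * (-8) = -88.
genus(E) = (2 - chi(E))/2 = (2 - (-88))/2 = 90/2 = 45

45


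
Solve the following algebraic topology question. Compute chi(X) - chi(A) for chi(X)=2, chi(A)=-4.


Relative Euler characteristic: chi(X, A) = chi(X) - chi(A).
= 2 - (-4) = 6

6


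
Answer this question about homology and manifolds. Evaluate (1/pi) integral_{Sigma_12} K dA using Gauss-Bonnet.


Gauss-Bonnet: integral K dA = 2*pi*chi(M).
chi(Sigma_12) = 2 - 2*12 = -22.
(integral K dA)/pi = 2*chi = 2*(-22) = -44

-44


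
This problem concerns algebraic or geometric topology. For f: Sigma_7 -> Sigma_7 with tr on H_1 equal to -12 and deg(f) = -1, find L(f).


L(f) = tr(f_0*) - tr(f_1*) + tr(f_2*).
= 1 - (-12) + (-1)
= 12

12


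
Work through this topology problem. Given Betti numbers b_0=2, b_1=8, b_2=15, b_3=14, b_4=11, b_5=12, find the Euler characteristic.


chi = sum_k (-1)^k b_k.
= (2) + (-8) + (15) + (-14) + (11) + (-12)
= -6

-6


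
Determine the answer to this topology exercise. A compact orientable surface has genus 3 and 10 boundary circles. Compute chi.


For a compact orientable surface with genus g and b boundary components: chi = 2 - 2g - b.
chi = 2 - 2*3 - 10 = 2 - 6 - 10 = -14

-14


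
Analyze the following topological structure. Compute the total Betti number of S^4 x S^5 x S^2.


Total Betti number is multiplicative under products.
Each S^d (d>=1) has total Betti number 2.
There are 3 sphere factors.
Total = 2^3 = 8

8


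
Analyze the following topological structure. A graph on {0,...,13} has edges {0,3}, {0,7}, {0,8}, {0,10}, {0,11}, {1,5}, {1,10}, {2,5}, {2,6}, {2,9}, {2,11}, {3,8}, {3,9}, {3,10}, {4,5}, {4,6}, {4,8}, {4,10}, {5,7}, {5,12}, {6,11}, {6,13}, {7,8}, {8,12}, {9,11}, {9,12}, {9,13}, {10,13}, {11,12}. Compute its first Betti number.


b_1 = E - V + (number of components).
E = 29, V = 14, components = 1.
b_1 = 29 - 14 + 1 = 16

16


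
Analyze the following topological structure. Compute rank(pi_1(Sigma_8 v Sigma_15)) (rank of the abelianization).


For a wedge: H_1(A v B) = H_1(A) + H_1(B).
b_1(Sigma_8) = 16, b_1(Sigma_15) = 30.
b_1 = 16 + 30 = 46

46


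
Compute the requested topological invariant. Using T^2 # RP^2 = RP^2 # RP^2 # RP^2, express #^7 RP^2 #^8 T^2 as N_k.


Since a >= 1, the sum is non-orientable; each T^2 can be replaced by RP^2 # RP^2 (since T^2#RP^2 = 3RP^2).
Total crosscaps k = 7 + 2*8 = 23.
Check via chi: chi = 7*1 + 8*0 - (7+8-1)*2 = -21 = 2 - k = -21. Consistent.

23


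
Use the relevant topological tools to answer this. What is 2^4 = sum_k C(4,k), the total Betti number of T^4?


b_k(T^4) = C(4,k), so the sum over k is sum_k C(4,k) = 2^4.
Total = 2^4 = 16

16


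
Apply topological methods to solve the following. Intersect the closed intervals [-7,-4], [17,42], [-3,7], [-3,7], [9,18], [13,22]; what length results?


Intersection = [max(a_i), min(b_i)] = [17, -4].
Since 17 > -4, the intersection is empty.
Length = 0

0


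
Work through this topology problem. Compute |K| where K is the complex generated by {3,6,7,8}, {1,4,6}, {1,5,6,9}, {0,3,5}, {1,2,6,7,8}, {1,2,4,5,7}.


Each maximal simplex on m vertices has 2^m - 1 nonempty faces.
Take the union (dedupe shared faces).
Total distinct faces = 80

80


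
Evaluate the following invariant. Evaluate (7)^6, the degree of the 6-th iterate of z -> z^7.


deg(f) = 7. Degree is multiplicative: deg(f^6) = (deg f)^6.
deg(f^6) = (7)^6 = 117649

117649


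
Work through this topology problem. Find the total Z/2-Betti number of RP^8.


H^k(RP^8; Z/2) = Z/2 for each 0 <= k <= 8.
Total dimension = 8 + 1 = 9

9


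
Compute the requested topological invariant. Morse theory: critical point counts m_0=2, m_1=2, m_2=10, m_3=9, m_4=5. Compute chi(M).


Morse theory: chi(M) = sum_k (-1)^k m_k where m_k = #(index-k critical points).
= (2) + (-2) + (10) + (-9) + (5) = 6

6


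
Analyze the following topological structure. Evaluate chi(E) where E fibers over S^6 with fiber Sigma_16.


chi(S^6) = 2 (n even), chi(Sigma_16) = 2 - 2*16 = -30.
chi(E) = 2 * (-30) = -60

-60


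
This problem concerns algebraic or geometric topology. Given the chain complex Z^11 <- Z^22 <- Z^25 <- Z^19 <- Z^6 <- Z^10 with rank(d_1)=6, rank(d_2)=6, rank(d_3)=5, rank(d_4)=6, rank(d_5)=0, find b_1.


rank H_k = rank(ker d_k) - rank(im d_{k+1}).
rank(ker d_1) = rank(C_1) - rank(d_1) = 22 - 6 = 16.
rank(im d_{1+1}) = 6.
rank H_1 = 16 - 6 = 10

10


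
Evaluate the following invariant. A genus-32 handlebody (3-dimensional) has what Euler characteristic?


A genus-g handlebody deformation retracts to a wedge of g circles.
chi(vee_g S^1) = 1 - g.
chi(H_32) = 1 - 32 = -31

-31


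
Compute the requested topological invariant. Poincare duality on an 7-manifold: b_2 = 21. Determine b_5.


Poincare duality for closed orientable n-manifolds: b_k = b_{n-k}.
Here n = 7, so b_5 = b_2 = 21

21


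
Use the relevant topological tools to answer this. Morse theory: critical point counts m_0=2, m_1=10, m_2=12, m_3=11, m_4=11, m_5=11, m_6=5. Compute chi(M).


Morse theory: chi(M) = sum_k (-1)^k m_k where m_k = #(index-k critical points).
= (2) + (-10) + (12) + (-11) + (11) + (-11) + (5) = -2

-2


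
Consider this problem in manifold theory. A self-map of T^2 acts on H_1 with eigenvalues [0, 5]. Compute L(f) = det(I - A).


For a torus self-map: L(f) = det(I - A) where A acts on H_1.
L(f) = (1-0) * (1-5) = 1 * -4 = -4

-4


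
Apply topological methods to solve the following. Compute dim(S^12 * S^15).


Join of spheres: S^m * S^n = S^{m+n+1}.
dim = 12 + 15 + 1 = 28

28


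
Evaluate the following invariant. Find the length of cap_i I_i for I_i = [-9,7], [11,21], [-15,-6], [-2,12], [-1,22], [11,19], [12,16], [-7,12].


Intersection = [max(a_i), min(b_i)] = [12, -6].
Since 12 > -6, the intersection is empty.
Length = 0

0


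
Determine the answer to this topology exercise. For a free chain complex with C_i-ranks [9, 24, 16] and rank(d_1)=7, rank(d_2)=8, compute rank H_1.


rank H_k = rank(ker d_k) - rank(im d_{k+1}).
rank(ker d_1) = rank(C_1) - rank(d_1) = 24 - 7 = 17.
rank(im d_{1+1}) = 8.
rank H_1 = 17 - 8 = 9

9


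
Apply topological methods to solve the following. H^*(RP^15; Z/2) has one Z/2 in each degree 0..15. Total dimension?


H^k(RP^15; Z/2) = Z/2 for each 0 <= k <= 15.
Total dimension = 15 + 1 = 16

16


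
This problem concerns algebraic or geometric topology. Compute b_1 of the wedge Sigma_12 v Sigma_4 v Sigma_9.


For a wedge X v Y: reduced H_k(X v Y) = H_k(X) + H_k(Y).
Each Sigma_g contributes b_1 = 2g.
b_1 = 24 + 8 + 18 = 50

50


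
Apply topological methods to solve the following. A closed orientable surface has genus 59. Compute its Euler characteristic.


For a closed orientable surface of genus g: chi = 2 - 2g.
Here g = 59.
chi = 2 - 2*59 = 2 - 118 = -116

-116


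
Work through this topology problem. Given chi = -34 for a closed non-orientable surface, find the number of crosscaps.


chi = 2 - k for closed non-orientable surfaces with k crosscaps.
-34 = 2 - k
k = 2 - (-34) = 36

36


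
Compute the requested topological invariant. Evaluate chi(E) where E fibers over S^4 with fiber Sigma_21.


chi(S^4) = 2 (n even), chi(Sigma_21) = 2 - 2*21 = -40.
chi(E) = 2 * (-40) = -80

-80


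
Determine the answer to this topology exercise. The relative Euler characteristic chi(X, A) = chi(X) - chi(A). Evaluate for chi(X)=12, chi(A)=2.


Relative Euler characteristic: chi(X, A) = chi(X) - chi(A).
= 12 - (2) = 10

10


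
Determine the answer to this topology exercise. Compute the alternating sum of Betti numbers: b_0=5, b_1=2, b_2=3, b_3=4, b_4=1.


chi = sum_k (-1)^k b_k.
= (5) + (-2) + (3) + (-4) + (1)
= 3

3


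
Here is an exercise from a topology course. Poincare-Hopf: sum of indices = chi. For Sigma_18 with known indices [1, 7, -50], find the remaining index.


Poincare-Hopf: sum of indices = chi(M).
chi(Sigma_18) = 2 - 2*18 = -34.
Sum of known indices = -42.
x = chi - (sum known) = -34 - (-42) = 8

8


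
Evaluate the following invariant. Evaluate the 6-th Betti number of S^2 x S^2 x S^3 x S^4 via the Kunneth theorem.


Each S^d has Poincare polynomial 1 + t^d.
The product S^2 x S^2 x S^3 x S^4 has Poincare polynomial prod(1+t^d_i).
Expanding: b_0=1, b_2=2, b_3=1, b_4=2, b_5=2, b_6=2, b_7=2, b_8=1, b_9=2, b_11=1.
b_6 = 2

2


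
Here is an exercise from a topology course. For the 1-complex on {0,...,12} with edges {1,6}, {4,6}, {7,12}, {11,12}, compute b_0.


Run DFS/union-find over 13 vertices.
V = 13, E = 4.
Number of components = 9

9


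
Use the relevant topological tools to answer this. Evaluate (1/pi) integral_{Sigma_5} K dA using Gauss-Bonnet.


Gauss-Bonnet: integral K dA = 2*pi*chi(M).
chi(Sigma_5) = 2 - 2*5 = -8.
(integral K dA)/pi = 2*chi = 2*(-8) = -16

-16


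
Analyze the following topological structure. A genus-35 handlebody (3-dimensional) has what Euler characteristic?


A genus-g handlebody deformation retracts to a wedge of g circles.
chi(vee_g S^1) = 1 - g.
chi(H_35) = 1 - 35 = -34

-34


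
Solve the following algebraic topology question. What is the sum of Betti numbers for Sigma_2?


For Sigma_2: b_0 = 1, b_1 = 2g = 4, b_2 = 1.
Total = 1 + 4 + 1 = 6

6


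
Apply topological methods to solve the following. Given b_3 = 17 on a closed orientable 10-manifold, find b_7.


Poincare duality for closed orientable n-manifolds: b_k = b_{n-k}.
Here n = 10, so b_7 = b_3 = 17

17


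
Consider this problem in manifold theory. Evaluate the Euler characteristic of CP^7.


CP^7 has one cell in each even dimension 0, 2, ..., 2*7 (7+1 cells total).
All cells are even-dimensional, so chi = number of cells.
chi = 7 + 1 = 8

8


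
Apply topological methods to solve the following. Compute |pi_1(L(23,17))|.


pi_1(L(p,q)) = Z/pZ for any q coprime to p.
|pi_1(L(23,17))| = 23

23


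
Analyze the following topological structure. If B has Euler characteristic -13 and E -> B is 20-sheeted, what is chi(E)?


For a finite covering: chi(E) = (number of sheets) * chi(B).
chi(E) = 20 * (-13) = -260

-260


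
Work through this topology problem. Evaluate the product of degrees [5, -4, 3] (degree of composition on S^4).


Degree is multiplicative: deg(composition) = product of degrees.
= (5) * (-4) * (3) = -60

-60


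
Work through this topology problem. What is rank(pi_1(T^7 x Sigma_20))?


pi_1(A x B) = pi_1(A) x pi_1(B); rank of abelianization = b_1.
b_1(T^7) = 7, b_1(Sigma_20) = 2*20 = 40.
b_1(product) = 7 + 40 = 47

47


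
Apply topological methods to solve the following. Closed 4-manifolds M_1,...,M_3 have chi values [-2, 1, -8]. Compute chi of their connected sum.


For n-manifolds: chi(A#B) = chi(A) + chi(B) - chi(S^4).
chi(S^4) = 1 + (-1)^4 = 2.
chi(#) = (sum chi_i) - (3-1)*chi(S^4) = -9 - 2*2 = -13

-13


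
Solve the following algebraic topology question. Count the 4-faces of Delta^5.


Delta^5 has 5+1 vertices. A 4-face is a choice of 4+1 vertices.
f_4 = C(5+1, 4+1) = C(6,5) = 6

6


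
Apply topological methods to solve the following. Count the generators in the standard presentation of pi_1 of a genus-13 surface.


Standard presentation: pi_1(Sigma_g) = <a_1,b_1,...,a_g,b_g | [a_1,b_1]...[a_g,b_g] = 1>.
Number of generators = 2g = 2*13 = 26

26


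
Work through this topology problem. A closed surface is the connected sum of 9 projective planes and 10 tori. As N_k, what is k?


Since a >= 1, the sum is non-orientable; each T^2 can be replaced by RP^2 # RP^2 (since T^2#RP^2 = 3RP^2).
Total crosscaps k = 9 + 2*10 = 29.
Check via chi: chi = 9*1 + 10*0 - (9+10-1)*2 = -27 = 2 - k = -27. Consistent.

29


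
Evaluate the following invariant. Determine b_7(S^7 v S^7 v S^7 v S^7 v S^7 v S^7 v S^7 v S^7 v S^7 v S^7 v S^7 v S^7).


For a wedge of spheres, H_k (k>0) is free on one generator per sphere of dimension k.
Spheres of dimension 7: count = 12.
b_7 = 12

12


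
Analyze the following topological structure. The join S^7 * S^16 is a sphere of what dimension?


Join of spheres: S^m * S^n = S^{m+n+1}.
dim = 7 + 16 + 1 = 24

24


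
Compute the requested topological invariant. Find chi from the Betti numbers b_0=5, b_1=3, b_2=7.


chi = sum_k (-1)^k b_k.
= (5) + (-3) + (7)
= 9

9


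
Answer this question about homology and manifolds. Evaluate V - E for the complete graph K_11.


K_11: V = 11, E = C(11,2) = 55.
chi = V - E = 11 - 55 = -44

-44


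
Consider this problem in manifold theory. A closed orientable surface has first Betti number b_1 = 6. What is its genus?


For a closed orientable surface: b_1 = 2g.
6 = 2g
g = 6 / 2 = 3

3


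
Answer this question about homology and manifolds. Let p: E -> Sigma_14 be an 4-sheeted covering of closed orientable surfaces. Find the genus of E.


For an n-sheeted cover: chi(E) = n * chi(B).
chi(Sigma_14) = 2 - 2*14 = -26.
chi(E) = 4 * (-26) = -104.
genus(E) = (2 - chi(E))/2 = (2 - (-104))/2 = 106/2 = 53

53


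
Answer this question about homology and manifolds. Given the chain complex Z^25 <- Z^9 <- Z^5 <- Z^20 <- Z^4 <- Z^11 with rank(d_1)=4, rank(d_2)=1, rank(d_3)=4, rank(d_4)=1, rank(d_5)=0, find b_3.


rank H_k = rank(ker d_k) - rank(im d_{k+1}).
rank(ker d_3) = rank(C_3) - rank(d_3) = 20 - 4 = 16.
rank(im d_{3+1}) = 1.
rank H_3 = 16 - 1 = 15

15


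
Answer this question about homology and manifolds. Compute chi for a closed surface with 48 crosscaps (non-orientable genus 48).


For a non-orientable closed surface with k crosscaps: chi = 2 - k.
Here k = 48.
chi = 2 - 48 = -46

-46


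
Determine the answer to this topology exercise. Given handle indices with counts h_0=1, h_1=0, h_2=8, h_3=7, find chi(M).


Handles of index k contribute (-1)^k to chi (same as CW cells).
chi = (1) + (0) + (8) + (-7) = 2

2


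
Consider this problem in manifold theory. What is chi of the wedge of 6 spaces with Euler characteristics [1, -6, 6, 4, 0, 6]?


chi(A v B) = chi(A) + chi(B) - 1 (one point identified).
For 6 spaces: chi = (sum chi_i) - (6 - 1).
sum = 11; chi = 11 - 5 = 6

6


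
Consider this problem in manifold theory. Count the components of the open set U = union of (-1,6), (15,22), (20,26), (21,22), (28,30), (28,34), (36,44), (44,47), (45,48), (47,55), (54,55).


Sort and merge overlapping open intervals.
Merged: (-1,6), (15,26), (28,34), (36,44), (44,55).
Number of components = 5

5


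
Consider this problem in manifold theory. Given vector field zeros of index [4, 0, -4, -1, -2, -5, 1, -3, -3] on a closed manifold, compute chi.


Poincare-Hopf: chi(M) = sum of indices of zeros.
chi = (4) + (0) + (-4) + (-1) + (-2) + (-5) + (1) + (-3) + (-3) = -13

-13


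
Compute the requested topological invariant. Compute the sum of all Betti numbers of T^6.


b_k(T^6) = C(6,k), so the sum over k is sum_k C(6,k) = 2^6.
Total = 2^6 = 64

64


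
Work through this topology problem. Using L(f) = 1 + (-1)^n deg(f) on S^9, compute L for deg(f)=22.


On S^9: L(f) = tr(f_0*) + (-1)^9 tr(f_9*) = 1 + (-1)^9 * deg(f).
L(f) = 1 + (-1)^9 * 22 = 1 + -22 = -21

-21


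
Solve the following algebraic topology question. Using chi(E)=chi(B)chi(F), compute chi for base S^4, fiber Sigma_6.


chi(S^4) = 2 (n even), chi(Sigma_6) = 2 - 2*6 = -10.
chi(E) = 2 * (-10) = -20

-20


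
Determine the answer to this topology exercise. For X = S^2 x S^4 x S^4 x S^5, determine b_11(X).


Each S^d has Poincare polynomial 1 + t^d.
The product S^2 x S^4 x S^4 x S^5 has Poincare polynomial prod(1+t^d_i).
Expanding: b_0=1, b_2=1, b_4=2, b_5=1, b_6=2, b_7=1, b_8=1, b_9=2, b_10=1, b_11=2, b_13=1, b_15=1.
b_11 = 2

2


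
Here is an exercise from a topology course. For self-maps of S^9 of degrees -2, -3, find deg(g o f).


Degree is multiplicative under composition: deg(g o f) = deg(g) * deg(f).
= -3 * -2 = 6

6


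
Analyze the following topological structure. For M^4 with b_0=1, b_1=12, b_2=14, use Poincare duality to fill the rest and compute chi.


By Poincare duality b_k = b_{4-k}, so full Betti numbers: b_0=1, b_1=12, b_2=14, b_3=12, b_4=1.
chi = sum (-1)^k b_k = -8

-8


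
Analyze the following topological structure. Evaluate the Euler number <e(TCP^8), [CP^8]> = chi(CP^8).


For any closed oriented manifold, <e(TM),[M]> = chi(M).
chi(CP^8) = 8+1 = 9

9


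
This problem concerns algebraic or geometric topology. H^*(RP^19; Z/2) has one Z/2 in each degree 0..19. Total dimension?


H^k(RP^19; Z/2) = Z/2 for each 0 <= k <= 19.
Total dimension = 19 + 1 = 20

20


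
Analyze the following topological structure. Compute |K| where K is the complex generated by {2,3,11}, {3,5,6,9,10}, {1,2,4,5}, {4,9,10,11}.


Each maximal simplex on m vertices has 2^m - 1 nonempty faces.
Take the union (dedupe shared faces).
Total distinct faces = 60

60


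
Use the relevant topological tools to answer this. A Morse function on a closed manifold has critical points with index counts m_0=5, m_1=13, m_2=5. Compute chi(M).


Morse theory: chi(M) = sum_k (-1)^k m_k where m_k = #(index-k critical points).
= (5) + (-13) + (5) = -3

-3


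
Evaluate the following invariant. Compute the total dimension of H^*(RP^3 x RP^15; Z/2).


dim H^*(RP^n; Z/2) = n+1 (one Z/2 in each degree 0..n).
Total Betti number is multiplicative.
Total = (3+1) * (15+1) = 4 * 16 = 64

64


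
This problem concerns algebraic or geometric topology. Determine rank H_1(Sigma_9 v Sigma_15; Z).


For a wedge: H_1(A v B) = H_1(A) + H_1(B).
b_1(Sigma_9) = 18, b_1(Sigma_15) = 30.
b_1 = 18 + 30 = 48

48


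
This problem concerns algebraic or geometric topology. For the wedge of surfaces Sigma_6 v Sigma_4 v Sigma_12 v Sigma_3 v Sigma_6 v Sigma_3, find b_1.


For a wedge X v Y: reduced H_k(X v Y) = H_k(X) + H_k(Y).
Each Sigma_g contributes b_1 = 2g.
b_1 = 12 + 8 + 24 + 6 + 12 + 6 = 68

68


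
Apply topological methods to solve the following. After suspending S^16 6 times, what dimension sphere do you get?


Each suspension raises dimension by 1: Sigma S^n = S^{n+1}.
Sigma^6 S^16 = S^{16+6} = S^22

22


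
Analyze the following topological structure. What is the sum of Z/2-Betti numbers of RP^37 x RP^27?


dim H^*(RP^n; Z/2) = n+1 (one Z/2 in each degree 0..n).
Total Betti number is multiplicative.
Total = (37+1) * (27+1) = 38 * 28 = 1064

1064


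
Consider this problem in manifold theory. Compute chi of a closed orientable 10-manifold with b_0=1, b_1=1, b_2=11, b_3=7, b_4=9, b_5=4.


By Poincare duality b_k = b_{10-k}, so full Betti numbers: b_0=1, b_1=1, b_2=11, b_3=7, b_4=9, b_5=4, b_6=9, b_7=7, b_8=11, b_9=1, b_10=1.
chi = sum (-1)^k b_k = 22

22


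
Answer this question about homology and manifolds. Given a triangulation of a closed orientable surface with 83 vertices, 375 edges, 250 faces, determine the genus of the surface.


chi = V - E + F = 83 - 375 + 250 = -42
For orientable closed surface: chi = 2 - 2g, so g = (2 - chi)/2.
g = (2 - (-42)) / 2 = 44 / 2 = 22

22


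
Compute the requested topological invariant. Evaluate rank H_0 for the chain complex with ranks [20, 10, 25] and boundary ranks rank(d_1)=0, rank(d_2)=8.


rank H_k = rank(ker d_k) - rank(im d_{k+1}).
rank(ker d_0) = rank(C_0) - rank(d_0) = 20 - 0 = 20.
rank(im d_{0+1}) = 0.
rank H_0 = 20 - 0 = 20

20


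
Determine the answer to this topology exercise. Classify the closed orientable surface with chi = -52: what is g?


chi = 2 - 2g for closed orientable surfaces.
-52 = 2 - 2g
2g = 2 - (-52) = 54
g = 27

27


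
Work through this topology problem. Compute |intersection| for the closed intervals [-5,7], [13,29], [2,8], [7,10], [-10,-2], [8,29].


Intersection = [max(a_i), min(b_i)] = [13, -2].
Since 13 > -2, the intersection is empty.
Length = 0

0


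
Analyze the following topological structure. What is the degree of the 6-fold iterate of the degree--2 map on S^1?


deg(f) = -2. Degree is multiplicative: deg(f^6) = (deg f)^6.
deg(f^6) = (-2)^6 = 64

64


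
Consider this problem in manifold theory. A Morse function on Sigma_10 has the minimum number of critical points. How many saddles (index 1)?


A perfect Morse function has m_k = b_k.
For Sigma_10: b_0=1, b_1=2g=20, b_2=1.
Saddles m_1 = 2g = 20

20


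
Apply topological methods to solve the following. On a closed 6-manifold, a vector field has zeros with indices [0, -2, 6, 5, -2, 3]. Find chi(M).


Poincare-Hopf: chi(M) = sum of indices of zeros.
chi = (0) + (-2) + (6) + (5) + (-2) + (3) = 10

10


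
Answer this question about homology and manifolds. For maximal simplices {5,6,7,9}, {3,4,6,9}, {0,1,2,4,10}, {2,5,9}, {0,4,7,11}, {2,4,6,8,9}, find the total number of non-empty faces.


Each maximal simplex on m vertices has 2^m - 1 nonempty faces.
Take the union (dedupe shared faces).
Total distinct faces = 92

92


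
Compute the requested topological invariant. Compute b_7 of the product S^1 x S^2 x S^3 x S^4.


Each S^d has Poincare polynomial 1 + t^d.
The product S^1 x S^2 x S^3 x S^4 has Poincare polynomial prod(1+t^d_i).
Expanding: b_0=1, b_1=1, b_2=1, b_3=2, b_4=2, b_5=2, b_6=2, b_7=2, b_8=1, b_9=1, b_10=1.
b_7 = 2

2


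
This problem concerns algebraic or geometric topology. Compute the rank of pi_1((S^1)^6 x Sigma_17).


pi_1(A x B) = pi_1(A) x pi_1(B); rank of abelianization = b_1.
b_1(T^6) = 6, b_1(Sigma_17) = 2*17 = 34.
b_1(product) = 6 + 34 = 40

40


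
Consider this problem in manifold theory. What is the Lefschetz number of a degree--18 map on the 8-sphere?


On S^8: L(f) = tr(f_0*) + (-1)^8 tr(f_8*) = 1 + (-1)^8 * deg(f).
L(f) = 1 + (-1)^8 * -18 = 1 + -18 = -17

-17


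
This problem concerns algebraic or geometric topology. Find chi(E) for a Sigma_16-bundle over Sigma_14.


For a fiber bundle F -> E -> B (with CW structure): chi(E) = chi(B) * chi(F).
chi(Sigma_14) = -26, chi(Sigma_16) = -30.
chi(E) = (-26) * (-30) = 780

780


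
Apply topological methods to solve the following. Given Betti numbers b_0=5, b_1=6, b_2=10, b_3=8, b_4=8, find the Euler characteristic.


chi = sum_k (-1)^k b_k.
= (5) + (-6) + (10) + (-8) + (8)
= 9

9


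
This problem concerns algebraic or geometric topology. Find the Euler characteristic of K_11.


K_11: V = 11, E = C(11,2) = 55.
chi = V - E = 11 - 55 = -44

-44


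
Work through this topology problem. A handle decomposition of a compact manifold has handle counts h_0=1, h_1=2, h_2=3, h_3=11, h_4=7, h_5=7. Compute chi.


Handles of index k contribute (-1)^k to chi (same as CW cells).
chi = (1) + (-2) + (3) + (-11) + (7) + (-7) = -9

-9


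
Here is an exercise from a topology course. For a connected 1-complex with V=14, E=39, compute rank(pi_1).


For a connected graph: rank(pi_1) = b_1 = E - V + 1 = 1 - chi.
chi = V - E = 14 - 39 = -25.
rank = 1 - (-25) = 39 - 14 + 1 = 26

26


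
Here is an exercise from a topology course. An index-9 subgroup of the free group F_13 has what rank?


Nielsen-Schreier: an index-n subgroup of F_r is free of rank 1 + n(r-1).
Equivalently: chi(cover) = n*chi(base); chi(vee_r S^1) = 1 - 13 = -12.
chi(E) = 9*(-12) = -108; rank = 1 - chi(E) = 1 - (-108) = 109.
rank = 1 + 9*(13-1) = 1 + 108 = 109

109


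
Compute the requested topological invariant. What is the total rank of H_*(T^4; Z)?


b_k(T^4) = C(4,k), so the sum over k is sum_k C(4,k) = 2^4.
Total = 2^4 = 16

16


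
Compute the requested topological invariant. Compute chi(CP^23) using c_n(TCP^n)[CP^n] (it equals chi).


For any closed oriented manifold, <e(TM),[M]> = chi(M).
chi(CP^23) = 23+1 = 24

24


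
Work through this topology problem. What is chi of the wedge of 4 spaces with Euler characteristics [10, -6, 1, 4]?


chi(A v B) = chi(A) + chi(B) - 1 (one point identified).
For 4 spaces: chi = (sum chi_i) - (4 - 1).
sum = 9; chi = 9 - 3 = 6

6


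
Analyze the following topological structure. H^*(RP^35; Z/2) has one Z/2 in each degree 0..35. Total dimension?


H^k(RP^35; Z/2) = Z/2 for each 0 <= k <= 35.
Total dimension = 35 + 1 = 36

36


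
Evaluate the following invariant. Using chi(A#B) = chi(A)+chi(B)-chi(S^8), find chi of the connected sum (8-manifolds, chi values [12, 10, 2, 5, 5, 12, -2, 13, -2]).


For n-manifolds: chi(A#B) = chi(A) + chi(B) - chi(S^8).
chi(S^8) = 1 + (-1)^8 = 2.
chi(#) = (sum chi_i) - (9-1)*chi(S^8) = 55 - 8*2 = 39

39


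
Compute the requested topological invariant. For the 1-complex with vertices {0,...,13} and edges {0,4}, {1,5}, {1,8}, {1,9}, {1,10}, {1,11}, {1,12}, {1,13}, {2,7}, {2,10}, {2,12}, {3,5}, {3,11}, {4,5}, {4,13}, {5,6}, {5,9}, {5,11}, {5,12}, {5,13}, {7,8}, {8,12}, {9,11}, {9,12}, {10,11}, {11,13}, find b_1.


b_1 = E - V + (number of components).
E = 26, V = 14, components = 1.
b_1 = 26 - 14 + 1 = 13

13


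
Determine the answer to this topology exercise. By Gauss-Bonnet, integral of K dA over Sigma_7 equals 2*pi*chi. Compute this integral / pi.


Gauss-Bonnet: integral K dA = 2*pi*chi(M).
chi(Sigma_7) = 2 - 2*7 = -12.
(integral K dA)/pi = 2*chi = 2*(-12) = -24

-24


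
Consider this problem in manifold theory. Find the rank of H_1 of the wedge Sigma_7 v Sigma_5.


For a wedge: H_1(A v B) = H_1(A) + H_1(B).
b_1(Sigma_7) = 14, b_1(Sigma_5) = 10.
b_1 = 14 + 10 = 24

24


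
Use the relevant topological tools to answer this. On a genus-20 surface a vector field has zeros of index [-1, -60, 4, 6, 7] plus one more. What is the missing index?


Poincare-Hopf: sum of indices = chi(M).
chi(Sigma_20) = 2 - 2*20 = -38.
Sum of known indices = -44.
x = chi - (sum known) = -38 - (-44) = 6

6


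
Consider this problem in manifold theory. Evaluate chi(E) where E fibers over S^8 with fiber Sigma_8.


chi(S^8) = 2 (n even), chi(Sigma_8) = 2 - 2*8 = -14.
chi(E) = 2 * (-14) = -28

-28


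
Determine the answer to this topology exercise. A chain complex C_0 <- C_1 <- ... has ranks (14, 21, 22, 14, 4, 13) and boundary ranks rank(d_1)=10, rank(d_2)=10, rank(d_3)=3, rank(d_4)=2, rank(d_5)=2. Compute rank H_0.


rank H_k = rank(ker d_k) - rank(im d_{k+1}).
rank(ker d_0) = rank(C_0) - rank(d_0) = 14 - 0 = 14.
rank(im d_{0+1}) = 10.
rank H_0 = 14 - 10 = 4

4


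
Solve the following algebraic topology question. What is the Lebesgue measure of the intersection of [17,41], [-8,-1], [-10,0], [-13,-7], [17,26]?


Intersection = [max(a_i), min(b_i)] = [17, -7].
Since 17 > -7, the intersection is empty.
Length = 0

0


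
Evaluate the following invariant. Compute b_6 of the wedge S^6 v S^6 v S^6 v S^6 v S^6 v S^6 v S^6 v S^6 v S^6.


For a wedge of spheres, H_k (k>0) is free on one generator per sphere of dimension k.
Spheres of dimension 6: count = 9.
b_6 = 9

9


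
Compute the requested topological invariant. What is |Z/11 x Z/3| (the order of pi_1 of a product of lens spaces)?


pi_1(X x Y) = pi_1(X) x pi_1(Y).
pi_1(L(11,1)) = Z/11, pi_1(L(3,1)) = Z/3.
|Z/11 x Z/3| = 11 * 3 = 33

33


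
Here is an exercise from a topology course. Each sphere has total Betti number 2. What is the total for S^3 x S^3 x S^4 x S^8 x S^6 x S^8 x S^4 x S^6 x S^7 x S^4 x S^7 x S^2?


Total Betti number is multiplicative under products.
Each S^d (d>=1) has total Betti number 2.
There are 12 sphere factors.
Total = 2^12 = 4096

4096


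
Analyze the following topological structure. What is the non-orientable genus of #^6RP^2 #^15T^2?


Since a >= 1, the sum is non-orientable; each T^2 can be replaced by RP^2 # RP^2 (since T^2#RP^2 = 3RP^2).
Total crosscaps k = 6 + 2*15 = 36.
Check via chi: chi = 6*1 + 15*0 - (6+15-1)*2 = -34 = 2 - k = -34. Consistent.

36


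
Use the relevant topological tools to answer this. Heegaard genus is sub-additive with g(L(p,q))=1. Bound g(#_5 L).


Heegaard genus satisfies g(A#B) <= g(A) + g(B).
Each lens space has g = 1.
Upper bound: 5 * 1 = 5

5


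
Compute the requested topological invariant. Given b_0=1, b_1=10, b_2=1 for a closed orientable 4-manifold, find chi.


By Poincare duality b_k = b_{4-k}, so full Betti numbers: b_0=1, b_1=10, b_2=1, b_3=10, b_4=1.
chi = sum (-1)^k b_k = -17

-17


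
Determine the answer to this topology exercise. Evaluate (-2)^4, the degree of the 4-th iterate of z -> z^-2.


deg(f) = -2. Degree is multiplicative: deg(f^4) = (deg f)^4.
deg(f^4) = (-2)^4 = 16

16


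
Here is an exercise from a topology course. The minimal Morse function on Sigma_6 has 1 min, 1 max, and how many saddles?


A perfect Morse function has m_k = b_k.
For Sigma_6: b_0=1, b_1=2g=12, b_2=1.
Saddles m_1 = 2g = 12

12


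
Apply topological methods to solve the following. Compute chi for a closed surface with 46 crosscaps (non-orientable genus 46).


For a non-orientable closed surface with k crosscaps: chi = 2 - k.
Here k = 46.
chi = 2 - 46 = -44

-44


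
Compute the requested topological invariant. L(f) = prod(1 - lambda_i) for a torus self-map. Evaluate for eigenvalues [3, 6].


For a torus self-map: L(f) = det(I - A) where A acts on H_1.
L(f) = (1-3) * (1-6) = -2 * -5 = 10

10
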